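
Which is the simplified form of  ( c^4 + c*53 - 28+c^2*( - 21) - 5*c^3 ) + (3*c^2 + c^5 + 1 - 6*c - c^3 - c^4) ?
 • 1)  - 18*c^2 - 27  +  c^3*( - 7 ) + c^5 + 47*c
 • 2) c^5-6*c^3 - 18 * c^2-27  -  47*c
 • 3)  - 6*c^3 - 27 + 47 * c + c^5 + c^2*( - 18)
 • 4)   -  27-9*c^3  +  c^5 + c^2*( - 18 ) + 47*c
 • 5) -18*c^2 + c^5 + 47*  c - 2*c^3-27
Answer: 3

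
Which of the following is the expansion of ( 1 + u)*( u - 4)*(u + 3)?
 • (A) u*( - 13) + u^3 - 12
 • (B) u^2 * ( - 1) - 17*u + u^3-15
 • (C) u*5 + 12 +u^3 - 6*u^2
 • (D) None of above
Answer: A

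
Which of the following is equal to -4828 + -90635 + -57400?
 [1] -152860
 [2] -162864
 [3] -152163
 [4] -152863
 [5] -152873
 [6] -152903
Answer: 4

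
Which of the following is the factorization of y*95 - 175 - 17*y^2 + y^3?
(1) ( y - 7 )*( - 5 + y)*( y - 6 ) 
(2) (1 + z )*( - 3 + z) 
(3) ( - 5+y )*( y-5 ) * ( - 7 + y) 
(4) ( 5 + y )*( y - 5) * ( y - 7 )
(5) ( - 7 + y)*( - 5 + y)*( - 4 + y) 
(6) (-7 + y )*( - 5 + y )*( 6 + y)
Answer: 3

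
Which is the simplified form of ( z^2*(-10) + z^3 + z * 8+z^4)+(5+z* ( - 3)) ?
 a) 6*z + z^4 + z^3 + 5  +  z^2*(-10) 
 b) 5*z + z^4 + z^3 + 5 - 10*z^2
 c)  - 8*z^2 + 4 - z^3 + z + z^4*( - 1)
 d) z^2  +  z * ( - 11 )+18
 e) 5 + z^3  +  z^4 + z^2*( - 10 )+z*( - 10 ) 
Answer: b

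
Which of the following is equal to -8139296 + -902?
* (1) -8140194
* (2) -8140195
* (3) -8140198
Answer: 3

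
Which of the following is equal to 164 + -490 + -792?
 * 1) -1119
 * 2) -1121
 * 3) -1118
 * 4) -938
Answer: 3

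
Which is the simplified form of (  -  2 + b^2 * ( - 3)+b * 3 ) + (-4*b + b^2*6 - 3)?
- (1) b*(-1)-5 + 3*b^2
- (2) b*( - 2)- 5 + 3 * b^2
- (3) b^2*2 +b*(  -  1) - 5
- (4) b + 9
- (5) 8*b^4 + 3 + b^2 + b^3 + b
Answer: 1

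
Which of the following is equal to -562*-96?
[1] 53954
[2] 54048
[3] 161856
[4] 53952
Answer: 4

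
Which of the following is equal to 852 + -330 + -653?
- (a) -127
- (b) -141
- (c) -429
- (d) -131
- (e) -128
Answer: d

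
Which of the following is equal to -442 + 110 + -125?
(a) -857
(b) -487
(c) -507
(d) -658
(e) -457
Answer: e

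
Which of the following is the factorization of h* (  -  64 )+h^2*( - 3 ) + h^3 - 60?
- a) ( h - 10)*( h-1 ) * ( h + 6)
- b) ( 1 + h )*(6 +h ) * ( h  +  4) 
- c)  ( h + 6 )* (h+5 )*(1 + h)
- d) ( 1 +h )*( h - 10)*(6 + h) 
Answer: d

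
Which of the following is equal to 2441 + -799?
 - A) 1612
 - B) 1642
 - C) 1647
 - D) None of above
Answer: B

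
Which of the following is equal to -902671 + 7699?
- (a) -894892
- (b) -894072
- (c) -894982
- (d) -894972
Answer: d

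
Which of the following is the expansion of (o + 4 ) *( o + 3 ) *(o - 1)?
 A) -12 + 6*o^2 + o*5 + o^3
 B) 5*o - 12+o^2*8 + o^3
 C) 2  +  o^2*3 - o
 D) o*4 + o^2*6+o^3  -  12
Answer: A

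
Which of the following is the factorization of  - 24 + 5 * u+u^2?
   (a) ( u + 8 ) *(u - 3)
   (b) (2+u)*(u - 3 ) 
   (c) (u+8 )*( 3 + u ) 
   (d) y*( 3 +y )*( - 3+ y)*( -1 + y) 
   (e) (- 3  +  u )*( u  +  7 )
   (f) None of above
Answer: a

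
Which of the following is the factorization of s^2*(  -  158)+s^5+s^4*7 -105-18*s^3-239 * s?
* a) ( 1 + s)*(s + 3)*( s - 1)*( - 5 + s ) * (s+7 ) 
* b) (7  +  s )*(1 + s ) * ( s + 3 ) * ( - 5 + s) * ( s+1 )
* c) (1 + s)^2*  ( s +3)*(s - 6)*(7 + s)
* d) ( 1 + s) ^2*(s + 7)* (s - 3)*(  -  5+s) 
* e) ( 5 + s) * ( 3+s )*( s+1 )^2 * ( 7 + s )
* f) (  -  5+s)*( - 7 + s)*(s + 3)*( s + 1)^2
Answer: b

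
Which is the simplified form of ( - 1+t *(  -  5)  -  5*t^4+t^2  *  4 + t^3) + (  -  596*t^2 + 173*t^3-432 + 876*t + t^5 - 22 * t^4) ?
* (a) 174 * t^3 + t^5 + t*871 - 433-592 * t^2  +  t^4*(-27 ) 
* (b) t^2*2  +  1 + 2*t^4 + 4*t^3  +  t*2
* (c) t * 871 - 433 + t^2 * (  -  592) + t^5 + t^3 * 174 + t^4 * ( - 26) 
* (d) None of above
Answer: a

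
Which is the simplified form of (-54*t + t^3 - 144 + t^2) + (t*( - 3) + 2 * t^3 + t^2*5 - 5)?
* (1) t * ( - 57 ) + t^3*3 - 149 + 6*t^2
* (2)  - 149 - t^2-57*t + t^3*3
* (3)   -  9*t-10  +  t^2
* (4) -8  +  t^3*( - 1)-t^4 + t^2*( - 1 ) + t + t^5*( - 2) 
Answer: 1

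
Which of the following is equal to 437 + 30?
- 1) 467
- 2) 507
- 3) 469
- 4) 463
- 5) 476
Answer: 1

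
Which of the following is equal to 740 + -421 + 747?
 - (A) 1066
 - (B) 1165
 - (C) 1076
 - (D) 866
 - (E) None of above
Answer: A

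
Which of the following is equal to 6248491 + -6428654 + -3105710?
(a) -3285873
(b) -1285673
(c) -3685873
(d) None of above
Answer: a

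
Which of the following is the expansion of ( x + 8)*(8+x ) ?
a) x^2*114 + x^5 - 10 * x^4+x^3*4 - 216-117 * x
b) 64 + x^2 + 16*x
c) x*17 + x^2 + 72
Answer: b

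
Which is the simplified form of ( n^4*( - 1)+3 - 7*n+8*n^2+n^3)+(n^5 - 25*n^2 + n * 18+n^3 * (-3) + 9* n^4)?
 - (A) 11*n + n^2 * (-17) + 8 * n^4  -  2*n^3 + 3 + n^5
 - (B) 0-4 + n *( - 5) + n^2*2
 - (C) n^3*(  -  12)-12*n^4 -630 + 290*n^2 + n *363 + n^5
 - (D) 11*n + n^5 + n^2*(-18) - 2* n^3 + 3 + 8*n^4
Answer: A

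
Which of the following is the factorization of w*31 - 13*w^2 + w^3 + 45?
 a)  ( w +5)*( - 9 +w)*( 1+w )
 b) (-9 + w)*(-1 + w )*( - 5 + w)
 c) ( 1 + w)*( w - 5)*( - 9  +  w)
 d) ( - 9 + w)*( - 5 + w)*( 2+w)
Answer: c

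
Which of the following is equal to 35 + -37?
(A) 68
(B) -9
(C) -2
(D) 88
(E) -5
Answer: C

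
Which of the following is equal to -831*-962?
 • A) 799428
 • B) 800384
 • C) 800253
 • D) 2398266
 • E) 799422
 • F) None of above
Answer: E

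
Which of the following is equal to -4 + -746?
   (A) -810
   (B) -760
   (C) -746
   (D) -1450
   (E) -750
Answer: E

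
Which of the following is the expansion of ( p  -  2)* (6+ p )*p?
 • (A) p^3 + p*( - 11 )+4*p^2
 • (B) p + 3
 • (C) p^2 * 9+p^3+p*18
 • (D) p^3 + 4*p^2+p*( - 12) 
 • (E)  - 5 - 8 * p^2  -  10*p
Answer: D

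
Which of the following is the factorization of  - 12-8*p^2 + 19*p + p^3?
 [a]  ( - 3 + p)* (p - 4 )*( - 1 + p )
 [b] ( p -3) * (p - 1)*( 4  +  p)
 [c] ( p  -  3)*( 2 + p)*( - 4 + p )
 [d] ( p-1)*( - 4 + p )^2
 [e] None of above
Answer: a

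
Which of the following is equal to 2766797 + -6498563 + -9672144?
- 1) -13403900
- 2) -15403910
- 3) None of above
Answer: 3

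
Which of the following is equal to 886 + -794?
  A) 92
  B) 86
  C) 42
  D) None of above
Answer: A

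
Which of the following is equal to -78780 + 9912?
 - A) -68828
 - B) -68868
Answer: B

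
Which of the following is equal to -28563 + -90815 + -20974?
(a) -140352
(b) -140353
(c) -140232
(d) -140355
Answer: a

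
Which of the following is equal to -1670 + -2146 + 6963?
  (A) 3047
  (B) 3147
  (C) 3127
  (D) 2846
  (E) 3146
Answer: B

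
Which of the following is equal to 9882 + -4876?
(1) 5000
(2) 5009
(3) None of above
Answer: 3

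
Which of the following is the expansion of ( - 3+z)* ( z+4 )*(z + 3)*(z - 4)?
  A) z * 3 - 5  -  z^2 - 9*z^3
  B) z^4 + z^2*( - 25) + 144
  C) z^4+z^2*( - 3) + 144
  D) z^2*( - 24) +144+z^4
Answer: B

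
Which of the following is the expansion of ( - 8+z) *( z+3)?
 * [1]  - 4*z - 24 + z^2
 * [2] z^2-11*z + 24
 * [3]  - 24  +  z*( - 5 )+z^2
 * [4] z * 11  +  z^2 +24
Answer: 3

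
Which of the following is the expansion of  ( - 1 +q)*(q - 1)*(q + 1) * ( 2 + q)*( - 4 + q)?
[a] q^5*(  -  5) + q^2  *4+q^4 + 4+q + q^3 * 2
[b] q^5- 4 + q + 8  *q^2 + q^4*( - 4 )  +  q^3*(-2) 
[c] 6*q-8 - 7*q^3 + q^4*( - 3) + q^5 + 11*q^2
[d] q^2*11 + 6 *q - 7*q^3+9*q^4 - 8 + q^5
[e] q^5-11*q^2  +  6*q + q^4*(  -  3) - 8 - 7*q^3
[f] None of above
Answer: c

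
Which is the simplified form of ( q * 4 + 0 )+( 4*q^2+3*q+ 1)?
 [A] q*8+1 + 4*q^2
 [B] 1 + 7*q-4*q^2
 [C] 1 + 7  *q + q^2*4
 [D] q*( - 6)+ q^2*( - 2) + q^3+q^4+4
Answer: C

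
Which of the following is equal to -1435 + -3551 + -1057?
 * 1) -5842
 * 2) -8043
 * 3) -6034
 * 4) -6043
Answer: 4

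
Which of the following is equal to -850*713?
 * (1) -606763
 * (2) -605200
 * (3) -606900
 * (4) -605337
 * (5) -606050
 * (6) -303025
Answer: 5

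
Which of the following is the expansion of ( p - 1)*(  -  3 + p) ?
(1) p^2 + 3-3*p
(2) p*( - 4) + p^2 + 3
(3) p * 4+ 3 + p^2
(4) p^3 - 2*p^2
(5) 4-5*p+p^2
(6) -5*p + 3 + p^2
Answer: 2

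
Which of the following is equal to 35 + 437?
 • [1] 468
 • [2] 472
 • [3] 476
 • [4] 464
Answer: 2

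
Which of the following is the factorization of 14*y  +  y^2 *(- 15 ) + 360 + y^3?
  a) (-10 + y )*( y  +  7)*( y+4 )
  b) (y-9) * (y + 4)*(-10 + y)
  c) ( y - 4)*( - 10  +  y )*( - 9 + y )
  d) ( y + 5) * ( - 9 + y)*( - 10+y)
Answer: b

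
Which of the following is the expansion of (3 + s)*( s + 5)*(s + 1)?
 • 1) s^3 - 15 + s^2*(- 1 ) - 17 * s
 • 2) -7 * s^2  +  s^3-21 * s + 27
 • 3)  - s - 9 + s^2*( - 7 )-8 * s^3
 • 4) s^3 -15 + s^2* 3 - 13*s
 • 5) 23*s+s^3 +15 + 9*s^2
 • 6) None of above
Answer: 5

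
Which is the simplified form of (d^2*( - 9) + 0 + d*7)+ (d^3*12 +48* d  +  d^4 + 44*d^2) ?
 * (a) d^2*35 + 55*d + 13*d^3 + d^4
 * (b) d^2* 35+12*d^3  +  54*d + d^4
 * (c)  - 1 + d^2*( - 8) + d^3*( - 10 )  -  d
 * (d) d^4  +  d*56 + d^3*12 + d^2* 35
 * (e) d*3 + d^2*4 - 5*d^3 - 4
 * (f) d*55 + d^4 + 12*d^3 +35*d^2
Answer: f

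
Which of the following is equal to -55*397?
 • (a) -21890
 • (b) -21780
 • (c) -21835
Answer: c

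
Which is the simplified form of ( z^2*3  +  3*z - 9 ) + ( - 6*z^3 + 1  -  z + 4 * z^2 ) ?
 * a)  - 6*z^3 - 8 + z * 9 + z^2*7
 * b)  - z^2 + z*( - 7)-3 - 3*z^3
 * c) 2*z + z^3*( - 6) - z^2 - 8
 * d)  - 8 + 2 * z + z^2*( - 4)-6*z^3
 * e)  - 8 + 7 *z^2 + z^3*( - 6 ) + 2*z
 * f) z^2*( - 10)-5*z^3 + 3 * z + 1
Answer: e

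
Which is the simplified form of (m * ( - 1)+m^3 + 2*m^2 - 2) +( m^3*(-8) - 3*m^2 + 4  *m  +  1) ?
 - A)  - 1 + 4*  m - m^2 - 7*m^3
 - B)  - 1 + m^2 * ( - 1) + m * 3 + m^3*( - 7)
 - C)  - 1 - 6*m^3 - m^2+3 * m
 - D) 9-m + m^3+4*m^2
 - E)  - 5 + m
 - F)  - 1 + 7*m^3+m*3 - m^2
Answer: B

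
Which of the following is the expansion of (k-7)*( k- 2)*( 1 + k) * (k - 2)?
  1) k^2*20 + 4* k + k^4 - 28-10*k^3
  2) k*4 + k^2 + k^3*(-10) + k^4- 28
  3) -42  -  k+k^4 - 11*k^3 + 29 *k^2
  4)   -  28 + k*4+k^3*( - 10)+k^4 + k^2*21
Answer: 4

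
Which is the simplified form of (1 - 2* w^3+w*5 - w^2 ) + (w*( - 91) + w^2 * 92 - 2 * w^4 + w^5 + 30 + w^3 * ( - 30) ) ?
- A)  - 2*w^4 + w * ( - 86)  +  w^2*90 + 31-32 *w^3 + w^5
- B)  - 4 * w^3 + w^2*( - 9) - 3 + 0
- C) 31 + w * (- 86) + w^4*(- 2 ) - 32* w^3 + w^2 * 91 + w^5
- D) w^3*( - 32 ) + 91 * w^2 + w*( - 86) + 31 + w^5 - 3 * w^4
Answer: C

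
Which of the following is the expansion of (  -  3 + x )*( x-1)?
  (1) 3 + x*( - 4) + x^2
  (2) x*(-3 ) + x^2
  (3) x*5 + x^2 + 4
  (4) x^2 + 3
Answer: 1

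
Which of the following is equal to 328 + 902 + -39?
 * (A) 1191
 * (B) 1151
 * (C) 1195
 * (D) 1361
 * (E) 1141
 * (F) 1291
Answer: A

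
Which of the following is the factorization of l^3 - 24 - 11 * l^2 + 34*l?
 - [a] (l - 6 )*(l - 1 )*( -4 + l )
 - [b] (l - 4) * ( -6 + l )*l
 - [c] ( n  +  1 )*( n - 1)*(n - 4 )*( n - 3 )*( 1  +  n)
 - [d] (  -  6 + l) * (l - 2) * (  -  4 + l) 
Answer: a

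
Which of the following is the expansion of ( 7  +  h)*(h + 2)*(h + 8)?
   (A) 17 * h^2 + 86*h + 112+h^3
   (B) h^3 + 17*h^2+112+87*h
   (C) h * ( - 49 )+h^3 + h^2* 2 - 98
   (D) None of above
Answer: A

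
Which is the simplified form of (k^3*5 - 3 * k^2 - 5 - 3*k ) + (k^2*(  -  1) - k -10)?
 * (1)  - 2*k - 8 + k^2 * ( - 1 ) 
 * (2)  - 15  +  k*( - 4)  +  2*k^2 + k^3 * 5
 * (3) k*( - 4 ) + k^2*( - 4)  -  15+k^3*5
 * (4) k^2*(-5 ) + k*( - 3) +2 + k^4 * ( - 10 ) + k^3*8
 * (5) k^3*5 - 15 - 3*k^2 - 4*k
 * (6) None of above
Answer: 3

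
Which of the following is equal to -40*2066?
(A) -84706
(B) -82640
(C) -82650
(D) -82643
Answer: B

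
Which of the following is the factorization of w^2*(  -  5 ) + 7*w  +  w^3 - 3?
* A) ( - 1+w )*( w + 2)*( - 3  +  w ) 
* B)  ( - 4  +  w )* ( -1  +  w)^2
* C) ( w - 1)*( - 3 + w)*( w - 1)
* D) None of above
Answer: C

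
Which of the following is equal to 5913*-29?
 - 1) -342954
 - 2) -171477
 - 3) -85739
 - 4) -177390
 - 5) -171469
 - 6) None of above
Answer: 2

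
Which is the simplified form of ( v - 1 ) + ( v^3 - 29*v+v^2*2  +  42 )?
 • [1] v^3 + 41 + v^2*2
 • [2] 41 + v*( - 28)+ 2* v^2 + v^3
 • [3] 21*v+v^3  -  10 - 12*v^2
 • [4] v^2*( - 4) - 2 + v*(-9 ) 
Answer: 2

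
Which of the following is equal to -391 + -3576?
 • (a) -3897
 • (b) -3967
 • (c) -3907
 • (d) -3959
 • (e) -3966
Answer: b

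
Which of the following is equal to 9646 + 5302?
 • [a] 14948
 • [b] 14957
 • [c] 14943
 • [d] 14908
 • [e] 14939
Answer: a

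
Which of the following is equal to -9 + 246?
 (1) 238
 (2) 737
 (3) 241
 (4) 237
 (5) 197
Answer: 4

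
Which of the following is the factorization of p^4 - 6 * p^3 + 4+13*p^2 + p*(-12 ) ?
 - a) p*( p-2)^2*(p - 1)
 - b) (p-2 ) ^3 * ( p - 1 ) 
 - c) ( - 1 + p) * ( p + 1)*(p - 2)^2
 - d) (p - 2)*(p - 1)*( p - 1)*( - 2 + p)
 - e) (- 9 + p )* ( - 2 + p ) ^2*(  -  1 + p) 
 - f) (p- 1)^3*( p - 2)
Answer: d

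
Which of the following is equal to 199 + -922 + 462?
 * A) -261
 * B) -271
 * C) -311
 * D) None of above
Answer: A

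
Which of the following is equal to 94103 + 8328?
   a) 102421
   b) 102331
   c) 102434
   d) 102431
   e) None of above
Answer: d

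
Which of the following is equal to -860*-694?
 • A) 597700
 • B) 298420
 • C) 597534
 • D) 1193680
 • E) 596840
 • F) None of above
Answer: E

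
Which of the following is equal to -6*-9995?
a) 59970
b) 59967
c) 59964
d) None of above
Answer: a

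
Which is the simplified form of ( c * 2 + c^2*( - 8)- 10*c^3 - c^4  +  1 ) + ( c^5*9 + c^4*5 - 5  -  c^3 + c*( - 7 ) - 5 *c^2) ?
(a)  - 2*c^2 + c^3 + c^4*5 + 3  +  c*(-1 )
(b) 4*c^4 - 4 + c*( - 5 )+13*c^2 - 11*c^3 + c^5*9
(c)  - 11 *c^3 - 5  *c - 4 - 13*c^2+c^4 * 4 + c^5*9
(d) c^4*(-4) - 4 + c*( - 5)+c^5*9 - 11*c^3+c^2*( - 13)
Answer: c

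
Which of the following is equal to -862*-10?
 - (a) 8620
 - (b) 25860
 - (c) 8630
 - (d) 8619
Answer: a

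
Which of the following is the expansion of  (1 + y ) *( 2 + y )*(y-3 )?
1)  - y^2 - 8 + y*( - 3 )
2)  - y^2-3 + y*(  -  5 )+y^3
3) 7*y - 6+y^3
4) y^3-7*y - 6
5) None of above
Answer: 4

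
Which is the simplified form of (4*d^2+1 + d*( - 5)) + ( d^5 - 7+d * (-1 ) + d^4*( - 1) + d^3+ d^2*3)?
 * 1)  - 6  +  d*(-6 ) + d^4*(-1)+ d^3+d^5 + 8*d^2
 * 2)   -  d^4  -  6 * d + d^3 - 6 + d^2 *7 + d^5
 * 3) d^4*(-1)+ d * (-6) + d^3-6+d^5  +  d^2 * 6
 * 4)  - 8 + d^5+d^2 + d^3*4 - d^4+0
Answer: 2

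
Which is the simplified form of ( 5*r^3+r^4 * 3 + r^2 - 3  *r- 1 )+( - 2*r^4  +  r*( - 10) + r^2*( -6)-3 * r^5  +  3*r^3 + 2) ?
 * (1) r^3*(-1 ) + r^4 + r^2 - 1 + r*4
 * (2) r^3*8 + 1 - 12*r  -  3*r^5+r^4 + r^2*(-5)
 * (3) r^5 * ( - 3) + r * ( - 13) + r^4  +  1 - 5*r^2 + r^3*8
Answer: 3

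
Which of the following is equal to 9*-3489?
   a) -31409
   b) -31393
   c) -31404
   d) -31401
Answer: d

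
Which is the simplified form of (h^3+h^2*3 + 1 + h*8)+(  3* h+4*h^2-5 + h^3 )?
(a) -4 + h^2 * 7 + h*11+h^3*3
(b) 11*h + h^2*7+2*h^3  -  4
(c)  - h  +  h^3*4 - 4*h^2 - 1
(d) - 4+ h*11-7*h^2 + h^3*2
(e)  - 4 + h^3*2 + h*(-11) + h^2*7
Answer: b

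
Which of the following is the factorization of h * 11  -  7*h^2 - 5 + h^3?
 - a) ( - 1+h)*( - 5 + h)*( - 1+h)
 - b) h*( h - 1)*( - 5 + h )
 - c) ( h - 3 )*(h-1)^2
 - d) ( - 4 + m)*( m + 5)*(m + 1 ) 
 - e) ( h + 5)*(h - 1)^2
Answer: a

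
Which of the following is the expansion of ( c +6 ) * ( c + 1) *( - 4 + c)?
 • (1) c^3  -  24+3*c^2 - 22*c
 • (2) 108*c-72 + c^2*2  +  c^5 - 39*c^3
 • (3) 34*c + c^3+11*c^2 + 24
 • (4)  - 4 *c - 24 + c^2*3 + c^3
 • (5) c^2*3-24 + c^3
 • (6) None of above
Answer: 1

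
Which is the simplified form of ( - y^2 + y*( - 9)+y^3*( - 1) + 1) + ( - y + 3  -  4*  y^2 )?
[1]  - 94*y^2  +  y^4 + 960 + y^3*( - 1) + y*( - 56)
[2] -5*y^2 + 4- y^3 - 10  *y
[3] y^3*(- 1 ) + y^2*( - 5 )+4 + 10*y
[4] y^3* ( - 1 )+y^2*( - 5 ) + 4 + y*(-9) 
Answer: 2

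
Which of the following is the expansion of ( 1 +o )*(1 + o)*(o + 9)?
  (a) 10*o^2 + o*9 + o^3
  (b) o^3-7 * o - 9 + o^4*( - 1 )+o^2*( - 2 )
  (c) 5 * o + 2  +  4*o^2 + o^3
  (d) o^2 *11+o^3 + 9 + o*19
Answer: d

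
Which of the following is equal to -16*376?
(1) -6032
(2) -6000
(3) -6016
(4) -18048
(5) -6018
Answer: 3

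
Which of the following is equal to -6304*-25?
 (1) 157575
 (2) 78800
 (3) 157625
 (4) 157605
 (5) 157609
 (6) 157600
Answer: 6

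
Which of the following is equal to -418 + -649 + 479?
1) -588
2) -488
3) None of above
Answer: 1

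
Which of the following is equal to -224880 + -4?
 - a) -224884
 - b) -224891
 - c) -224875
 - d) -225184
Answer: a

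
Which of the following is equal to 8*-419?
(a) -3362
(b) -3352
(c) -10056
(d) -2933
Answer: b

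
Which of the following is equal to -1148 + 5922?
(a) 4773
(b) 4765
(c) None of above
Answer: c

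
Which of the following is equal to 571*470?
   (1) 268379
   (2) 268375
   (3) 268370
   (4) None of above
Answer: 3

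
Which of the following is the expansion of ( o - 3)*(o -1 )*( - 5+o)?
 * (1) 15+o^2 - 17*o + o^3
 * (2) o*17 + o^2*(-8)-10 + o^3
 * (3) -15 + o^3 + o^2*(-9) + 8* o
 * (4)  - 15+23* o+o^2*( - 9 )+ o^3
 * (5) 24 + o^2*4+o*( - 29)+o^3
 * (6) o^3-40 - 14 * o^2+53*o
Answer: 4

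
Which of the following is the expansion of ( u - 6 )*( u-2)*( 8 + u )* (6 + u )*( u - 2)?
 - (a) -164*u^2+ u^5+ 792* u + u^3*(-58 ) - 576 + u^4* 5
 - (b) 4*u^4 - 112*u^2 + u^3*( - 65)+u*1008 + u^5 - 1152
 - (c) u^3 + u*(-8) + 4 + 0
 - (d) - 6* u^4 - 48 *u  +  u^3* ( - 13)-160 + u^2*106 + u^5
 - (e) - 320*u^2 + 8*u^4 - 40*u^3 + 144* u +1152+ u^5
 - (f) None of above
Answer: f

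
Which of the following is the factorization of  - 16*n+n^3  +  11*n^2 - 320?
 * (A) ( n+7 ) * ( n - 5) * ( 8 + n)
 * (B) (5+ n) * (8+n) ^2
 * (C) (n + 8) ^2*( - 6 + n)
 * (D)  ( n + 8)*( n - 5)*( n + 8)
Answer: D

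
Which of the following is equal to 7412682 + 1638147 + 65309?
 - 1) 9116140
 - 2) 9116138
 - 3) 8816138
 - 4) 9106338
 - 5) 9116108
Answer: 2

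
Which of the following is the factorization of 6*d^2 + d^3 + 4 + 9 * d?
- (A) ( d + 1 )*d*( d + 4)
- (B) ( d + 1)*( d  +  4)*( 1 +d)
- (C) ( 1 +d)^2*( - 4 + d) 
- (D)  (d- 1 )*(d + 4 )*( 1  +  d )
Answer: B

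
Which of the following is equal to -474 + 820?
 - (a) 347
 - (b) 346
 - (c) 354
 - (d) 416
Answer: b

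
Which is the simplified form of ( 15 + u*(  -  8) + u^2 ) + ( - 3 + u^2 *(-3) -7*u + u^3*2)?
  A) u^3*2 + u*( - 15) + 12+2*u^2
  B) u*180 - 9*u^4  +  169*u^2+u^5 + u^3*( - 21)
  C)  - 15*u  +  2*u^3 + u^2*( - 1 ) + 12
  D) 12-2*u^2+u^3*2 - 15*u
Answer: D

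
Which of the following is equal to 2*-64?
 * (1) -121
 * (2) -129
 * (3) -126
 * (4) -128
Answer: 4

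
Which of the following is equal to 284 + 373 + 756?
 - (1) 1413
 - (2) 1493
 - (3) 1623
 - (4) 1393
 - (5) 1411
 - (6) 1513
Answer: 1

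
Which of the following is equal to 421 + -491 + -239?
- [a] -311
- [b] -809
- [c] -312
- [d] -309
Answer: d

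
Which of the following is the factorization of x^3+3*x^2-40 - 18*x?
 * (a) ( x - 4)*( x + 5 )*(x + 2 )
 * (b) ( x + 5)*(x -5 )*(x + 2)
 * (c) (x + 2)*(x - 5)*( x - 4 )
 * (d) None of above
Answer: a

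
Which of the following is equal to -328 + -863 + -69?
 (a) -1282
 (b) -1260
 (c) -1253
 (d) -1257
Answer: b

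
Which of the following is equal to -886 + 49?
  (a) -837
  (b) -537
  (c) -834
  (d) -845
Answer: a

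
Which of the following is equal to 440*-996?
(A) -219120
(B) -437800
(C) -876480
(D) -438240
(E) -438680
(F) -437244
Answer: D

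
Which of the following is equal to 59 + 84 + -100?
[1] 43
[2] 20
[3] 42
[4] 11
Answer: 1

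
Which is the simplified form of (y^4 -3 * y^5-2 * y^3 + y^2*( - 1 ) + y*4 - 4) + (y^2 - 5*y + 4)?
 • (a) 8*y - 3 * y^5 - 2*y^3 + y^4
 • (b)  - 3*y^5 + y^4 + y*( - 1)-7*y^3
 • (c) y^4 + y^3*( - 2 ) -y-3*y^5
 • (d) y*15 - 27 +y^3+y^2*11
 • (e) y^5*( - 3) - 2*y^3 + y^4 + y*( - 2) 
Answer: c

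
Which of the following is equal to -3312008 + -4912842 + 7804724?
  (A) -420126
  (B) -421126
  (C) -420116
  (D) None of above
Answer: A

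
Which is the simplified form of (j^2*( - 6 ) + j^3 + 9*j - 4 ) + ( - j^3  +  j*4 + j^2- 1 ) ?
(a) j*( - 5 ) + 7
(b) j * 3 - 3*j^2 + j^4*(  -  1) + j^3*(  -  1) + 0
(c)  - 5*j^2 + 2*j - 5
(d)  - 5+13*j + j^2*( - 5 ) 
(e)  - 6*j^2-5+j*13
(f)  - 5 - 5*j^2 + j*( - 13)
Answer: d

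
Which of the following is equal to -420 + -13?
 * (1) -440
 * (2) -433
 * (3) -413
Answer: 2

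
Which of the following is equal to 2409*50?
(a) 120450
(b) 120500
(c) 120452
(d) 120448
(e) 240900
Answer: a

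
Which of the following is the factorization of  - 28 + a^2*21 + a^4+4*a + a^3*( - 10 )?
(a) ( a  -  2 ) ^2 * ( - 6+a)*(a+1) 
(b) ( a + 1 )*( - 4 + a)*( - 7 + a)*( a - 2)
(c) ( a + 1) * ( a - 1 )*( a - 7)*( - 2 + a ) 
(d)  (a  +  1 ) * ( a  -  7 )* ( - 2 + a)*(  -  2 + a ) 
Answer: d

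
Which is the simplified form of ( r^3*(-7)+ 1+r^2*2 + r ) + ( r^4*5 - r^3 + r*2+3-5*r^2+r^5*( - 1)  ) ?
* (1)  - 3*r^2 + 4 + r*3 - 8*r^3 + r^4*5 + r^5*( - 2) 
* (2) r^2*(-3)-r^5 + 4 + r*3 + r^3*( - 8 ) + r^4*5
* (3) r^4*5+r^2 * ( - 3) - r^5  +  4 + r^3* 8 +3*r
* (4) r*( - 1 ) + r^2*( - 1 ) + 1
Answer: 2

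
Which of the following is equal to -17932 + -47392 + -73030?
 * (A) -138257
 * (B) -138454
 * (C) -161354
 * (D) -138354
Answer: D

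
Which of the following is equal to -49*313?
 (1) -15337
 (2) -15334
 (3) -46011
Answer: 1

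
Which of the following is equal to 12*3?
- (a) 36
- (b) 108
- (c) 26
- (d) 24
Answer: a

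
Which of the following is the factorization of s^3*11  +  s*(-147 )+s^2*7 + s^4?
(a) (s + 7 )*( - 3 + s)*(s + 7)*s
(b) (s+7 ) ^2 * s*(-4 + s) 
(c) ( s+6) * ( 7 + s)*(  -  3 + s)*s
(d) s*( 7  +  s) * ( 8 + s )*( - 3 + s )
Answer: a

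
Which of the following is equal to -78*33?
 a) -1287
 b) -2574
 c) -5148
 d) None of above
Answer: b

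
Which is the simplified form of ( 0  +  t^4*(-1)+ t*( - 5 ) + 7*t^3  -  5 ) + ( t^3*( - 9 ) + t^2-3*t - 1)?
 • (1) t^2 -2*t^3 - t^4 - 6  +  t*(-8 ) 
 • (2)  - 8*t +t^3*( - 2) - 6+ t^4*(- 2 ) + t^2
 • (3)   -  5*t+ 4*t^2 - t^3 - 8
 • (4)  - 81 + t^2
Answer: 1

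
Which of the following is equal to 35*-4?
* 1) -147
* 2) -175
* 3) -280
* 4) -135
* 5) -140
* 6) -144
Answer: 5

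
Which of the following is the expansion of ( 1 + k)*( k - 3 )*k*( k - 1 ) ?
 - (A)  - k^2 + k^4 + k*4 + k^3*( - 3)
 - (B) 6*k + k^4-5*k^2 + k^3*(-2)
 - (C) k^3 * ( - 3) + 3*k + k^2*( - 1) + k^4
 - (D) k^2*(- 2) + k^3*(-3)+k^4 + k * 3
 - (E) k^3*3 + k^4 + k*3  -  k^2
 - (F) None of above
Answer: C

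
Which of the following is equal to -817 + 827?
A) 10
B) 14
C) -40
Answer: A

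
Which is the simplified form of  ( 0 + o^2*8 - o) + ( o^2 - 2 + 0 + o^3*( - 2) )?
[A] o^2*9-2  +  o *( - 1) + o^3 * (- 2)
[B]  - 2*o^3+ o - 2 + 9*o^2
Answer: A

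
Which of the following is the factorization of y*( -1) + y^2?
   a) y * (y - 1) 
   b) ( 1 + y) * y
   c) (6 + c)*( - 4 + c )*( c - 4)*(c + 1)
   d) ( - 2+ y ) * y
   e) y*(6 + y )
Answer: a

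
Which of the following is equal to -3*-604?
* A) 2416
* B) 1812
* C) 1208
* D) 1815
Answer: B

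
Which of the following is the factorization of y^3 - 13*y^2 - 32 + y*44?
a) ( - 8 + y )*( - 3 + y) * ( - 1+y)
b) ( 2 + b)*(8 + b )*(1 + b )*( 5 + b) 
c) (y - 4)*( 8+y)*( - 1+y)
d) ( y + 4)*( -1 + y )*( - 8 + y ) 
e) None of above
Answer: e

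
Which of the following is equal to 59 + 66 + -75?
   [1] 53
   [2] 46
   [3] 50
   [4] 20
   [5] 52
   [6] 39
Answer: 3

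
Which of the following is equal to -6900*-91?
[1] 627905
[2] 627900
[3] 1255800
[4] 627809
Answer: 2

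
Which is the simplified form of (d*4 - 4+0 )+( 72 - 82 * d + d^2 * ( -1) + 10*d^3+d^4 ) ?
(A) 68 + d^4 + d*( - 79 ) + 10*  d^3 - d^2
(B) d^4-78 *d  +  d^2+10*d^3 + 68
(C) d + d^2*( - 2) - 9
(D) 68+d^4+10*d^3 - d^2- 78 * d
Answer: D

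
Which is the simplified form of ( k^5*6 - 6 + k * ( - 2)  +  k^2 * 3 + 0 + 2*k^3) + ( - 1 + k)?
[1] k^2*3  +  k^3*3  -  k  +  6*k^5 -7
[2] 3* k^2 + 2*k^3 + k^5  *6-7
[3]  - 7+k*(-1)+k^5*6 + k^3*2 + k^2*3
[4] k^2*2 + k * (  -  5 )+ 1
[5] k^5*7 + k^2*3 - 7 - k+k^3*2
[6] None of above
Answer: 3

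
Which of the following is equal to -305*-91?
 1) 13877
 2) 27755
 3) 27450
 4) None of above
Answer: 2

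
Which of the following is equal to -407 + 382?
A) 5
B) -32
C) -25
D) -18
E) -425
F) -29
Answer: C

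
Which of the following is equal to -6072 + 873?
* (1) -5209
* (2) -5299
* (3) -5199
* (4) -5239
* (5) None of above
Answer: 3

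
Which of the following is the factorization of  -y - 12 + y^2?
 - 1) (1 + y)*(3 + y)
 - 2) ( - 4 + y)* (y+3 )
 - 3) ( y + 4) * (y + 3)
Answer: 2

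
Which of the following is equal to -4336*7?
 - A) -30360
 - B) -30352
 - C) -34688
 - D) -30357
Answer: B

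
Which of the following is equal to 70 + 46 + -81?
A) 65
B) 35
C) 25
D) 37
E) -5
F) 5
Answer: B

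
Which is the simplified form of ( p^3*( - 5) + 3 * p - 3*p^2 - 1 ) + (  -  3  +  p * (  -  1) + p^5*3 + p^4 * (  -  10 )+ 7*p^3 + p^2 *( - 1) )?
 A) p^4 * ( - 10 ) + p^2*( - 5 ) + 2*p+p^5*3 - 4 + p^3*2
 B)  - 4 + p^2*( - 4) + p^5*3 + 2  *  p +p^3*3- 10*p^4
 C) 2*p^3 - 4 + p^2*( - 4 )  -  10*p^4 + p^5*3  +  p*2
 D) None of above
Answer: C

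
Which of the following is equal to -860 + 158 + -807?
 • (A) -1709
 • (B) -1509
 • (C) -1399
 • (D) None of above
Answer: B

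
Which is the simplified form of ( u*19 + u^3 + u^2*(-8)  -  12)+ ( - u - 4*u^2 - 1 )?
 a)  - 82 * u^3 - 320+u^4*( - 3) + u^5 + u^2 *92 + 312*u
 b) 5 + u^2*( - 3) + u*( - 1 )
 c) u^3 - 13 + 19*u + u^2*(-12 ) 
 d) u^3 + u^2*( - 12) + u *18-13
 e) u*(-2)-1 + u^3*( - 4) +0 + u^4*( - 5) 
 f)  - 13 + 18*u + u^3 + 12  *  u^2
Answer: d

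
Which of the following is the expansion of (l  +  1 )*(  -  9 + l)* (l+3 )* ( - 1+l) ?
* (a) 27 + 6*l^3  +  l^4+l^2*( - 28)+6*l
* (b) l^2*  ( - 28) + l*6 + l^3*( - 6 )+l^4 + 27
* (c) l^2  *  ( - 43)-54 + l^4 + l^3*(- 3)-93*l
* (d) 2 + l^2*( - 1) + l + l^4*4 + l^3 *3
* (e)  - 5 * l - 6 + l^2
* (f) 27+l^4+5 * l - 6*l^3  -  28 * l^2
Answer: b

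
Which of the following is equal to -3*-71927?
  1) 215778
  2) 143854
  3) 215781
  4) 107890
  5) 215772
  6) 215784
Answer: 3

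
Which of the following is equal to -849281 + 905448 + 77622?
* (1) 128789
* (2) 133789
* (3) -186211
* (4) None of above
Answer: 2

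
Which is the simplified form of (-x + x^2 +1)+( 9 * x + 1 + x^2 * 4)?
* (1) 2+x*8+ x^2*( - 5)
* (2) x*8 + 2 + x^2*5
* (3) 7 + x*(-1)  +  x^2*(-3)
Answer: 2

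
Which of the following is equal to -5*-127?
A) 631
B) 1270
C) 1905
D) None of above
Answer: D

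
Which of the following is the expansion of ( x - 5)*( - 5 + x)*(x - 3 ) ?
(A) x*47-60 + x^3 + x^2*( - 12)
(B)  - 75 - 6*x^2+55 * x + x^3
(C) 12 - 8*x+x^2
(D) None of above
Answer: D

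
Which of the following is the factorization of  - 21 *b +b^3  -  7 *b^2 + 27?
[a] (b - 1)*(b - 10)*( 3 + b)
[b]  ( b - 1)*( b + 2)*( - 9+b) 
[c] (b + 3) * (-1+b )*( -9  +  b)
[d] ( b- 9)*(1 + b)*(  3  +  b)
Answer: c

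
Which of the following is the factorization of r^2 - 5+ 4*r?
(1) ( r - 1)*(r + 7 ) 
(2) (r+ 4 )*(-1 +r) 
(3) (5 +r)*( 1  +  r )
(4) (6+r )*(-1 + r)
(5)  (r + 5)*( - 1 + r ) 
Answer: 5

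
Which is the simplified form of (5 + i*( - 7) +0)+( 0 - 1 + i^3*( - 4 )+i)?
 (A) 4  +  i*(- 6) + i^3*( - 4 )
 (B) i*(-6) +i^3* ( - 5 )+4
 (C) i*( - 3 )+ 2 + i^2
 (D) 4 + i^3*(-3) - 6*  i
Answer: A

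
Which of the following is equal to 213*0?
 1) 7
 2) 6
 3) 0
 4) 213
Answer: 3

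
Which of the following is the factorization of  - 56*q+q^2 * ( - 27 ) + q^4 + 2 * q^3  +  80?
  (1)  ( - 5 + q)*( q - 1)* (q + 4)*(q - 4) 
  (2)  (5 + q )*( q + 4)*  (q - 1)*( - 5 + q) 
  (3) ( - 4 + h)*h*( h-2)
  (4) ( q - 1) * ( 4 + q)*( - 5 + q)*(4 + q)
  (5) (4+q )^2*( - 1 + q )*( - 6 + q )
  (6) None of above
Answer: 4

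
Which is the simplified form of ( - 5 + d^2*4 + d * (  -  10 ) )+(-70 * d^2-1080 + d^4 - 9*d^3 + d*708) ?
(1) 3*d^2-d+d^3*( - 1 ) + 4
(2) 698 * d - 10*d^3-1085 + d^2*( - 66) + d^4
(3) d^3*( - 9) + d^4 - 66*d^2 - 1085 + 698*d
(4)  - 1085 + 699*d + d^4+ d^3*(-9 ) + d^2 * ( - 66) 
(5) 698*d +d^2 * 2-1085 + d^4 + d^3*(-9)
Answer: 3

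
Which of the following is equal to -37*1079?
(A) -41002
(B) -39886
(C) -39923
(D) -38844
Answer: C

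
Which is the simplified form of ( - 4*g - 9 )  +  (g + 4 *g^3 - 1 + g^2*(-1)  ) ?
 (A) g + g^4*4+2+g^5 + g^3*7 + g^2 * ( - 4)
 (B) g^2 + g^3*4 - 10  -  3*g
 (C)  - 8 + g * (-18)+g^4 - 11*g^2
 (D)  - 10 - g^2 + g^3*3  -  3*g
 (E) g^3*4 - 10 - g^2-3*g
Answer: E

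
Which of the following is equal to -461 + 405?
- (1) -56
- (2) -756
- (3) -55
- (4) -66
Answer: 1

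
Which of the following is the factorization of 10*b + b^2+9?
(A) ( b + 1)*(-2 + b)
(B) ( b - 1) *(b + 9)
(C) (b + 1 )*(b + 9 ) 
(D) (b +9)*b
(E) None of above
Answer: C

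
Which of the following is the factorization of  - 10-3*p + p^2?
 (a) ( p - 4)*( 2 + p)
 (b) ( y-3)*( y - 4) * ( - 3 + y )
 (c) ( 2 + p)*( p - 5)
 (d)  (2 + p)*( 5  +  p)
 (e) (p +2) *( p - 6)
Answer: c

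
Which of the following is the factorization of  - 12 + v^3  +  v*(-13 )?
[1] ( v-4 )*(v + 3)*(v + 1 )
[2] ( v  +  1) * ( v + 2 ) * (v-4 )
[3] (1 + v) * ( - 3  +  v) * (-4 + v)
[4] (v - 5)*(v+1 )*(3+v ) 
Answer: 1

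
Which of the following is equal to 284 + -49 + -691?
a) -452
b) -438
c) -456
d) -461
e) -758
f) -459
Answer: c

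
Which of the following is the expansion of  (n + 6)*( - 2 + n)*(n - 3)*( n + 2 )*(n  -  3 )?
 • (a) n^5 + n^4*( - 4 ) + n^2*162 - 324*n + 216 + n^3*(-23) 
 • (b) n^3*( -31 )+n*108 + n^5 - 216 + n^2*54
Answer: b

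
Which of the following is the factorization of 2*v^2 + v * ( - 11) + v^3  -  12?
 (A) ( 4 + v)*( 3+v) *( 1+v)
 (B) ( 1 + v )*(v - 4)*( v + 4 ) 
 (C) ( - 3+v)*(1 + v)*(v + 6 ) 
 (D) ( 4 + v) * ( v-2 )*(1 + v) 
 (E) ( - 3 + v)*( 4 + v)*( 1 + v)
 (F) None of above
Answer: E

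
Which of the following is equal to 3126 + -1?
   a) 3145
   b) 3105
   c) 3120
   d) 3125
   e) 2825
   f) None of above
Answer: d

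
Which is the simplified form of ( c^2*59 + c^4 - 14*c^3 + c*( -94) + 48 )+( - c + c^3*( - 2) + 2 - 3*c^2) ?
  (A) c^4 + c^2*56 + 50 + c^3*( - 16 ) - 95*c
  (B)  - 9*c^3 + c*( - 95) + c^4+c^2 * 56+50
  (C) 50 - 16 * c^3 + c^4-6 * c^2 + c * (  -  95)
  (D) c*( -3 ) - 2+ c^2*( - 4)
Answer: A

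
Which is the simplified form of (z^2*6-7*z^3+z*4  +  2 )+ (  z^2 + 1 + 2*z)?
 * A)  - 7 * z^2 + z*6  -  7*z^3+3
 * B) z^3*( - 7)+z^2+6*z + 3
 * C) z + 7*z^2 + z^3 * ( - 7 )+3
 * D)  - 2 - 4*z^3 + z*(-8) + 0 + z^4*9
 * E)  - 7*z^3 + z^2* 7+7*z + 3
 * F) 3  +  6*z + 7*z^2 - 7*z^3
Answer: F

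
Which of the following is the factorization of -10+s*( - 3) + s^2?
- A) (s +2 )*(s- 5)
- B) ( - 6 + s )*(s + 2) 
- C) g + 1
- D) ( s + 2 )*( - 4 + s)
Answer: A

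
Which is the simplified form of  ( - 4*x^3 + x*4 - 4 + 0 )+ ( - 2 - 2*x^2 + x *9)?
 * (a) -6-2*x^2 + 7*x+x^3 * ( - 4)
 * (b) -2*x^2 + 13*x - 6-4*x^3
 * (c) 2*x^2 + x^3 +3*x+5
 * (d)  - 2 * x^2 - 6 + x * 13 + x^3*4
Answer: b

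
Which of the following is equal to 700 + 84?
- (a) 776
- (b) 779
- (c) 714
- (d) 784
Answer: d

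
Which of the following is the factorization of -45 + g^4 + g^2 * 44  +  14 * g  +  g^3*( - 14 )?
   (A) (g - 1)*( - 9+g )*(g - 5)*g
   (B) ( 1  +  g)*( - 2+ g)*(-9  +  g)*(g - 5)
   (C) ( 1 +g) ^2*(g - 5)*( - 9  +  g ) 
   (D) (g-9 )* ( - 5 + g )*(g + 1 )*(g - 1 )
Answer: D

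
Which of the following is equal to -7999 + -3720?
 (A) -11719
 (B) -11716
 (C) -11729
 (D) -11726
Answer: A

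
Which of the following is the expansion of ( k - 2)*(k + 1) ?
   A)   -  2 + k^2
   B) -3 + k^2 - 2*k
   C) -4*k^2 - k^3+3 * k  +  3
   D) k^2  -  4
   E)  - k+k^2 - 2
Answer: E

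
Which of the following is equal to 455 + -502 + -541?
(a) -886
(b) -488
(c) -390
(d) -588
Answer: d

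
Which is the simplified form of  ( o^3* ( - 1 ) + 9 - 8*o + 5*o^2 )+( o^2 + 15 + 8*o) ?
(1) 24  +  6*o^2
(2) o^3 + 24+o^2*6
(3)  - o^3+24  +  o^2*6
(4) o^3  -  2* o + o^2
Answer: 3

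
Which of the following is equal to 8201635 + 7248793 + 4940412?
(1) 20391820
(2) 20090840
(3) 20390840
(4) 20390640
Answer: 3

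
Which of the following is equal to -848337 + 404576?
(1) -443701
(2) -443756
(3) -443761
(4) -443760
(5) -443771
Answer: 3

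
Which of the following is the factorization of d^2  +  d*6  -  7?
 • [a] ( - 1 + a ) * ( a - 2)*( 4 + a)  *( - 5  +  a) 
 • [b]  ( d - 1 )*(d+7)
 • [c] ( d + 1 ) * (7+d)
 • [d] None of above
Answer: b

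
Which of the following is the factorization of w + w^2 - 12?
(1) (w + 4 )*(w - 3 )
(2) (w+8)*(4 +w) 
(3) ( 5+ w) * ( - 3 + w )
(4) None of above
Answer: 1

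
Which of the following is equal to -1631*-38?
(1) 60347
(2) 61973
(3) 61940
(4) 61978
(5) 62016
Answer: 4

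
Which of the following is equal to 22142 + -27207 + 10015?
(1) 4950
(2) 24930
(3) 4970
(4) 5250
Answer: 1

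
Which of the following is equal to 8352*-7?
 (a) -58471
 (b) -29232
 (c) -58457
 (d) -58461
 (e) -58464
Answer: e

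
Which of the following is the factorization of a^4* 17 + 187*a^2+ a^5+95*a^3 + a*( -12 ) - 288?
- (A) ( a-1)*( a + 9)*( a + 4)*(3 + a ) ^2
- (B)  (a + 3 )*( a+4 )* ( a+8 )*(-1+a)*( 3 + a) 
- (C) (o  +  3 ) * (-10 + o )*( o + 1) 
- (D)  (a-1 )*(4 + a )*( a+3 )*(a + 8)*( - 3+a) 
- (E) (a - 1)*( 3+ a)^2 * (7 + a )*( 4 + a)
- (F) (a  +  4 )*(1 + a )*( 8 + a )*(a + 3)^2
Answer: B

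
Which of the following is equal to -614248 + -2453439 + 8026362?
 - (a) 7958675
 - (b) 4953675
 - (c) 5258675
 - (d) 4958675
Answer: d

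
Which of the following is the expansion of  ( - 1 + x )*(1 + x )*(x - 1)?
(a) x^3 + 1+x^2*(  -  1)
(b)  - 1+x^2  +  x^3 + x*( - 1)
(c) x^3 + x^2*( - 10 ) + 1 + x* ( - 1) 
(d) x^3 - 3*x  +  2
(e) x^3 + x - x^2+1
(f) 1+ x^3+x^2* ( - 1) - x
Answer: f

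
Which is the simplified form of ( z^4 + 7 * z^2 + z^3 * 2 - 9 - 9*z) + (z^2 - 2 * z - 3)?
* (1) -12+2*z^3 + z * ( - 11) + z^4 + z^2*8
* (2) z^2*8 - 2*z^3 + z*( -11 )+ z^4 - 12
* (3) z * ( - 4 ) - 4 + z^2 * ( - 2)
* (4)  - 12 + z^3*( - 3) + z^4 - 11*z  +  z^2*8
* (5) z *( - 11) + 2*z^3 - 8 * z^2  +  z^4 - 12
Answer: 1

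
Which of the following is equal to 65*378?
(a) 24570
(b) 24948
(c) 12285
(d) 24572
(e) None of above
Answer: a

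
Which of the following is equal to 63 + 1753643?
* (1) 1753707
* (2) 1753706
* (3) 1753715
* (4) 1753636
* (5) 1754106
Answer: 2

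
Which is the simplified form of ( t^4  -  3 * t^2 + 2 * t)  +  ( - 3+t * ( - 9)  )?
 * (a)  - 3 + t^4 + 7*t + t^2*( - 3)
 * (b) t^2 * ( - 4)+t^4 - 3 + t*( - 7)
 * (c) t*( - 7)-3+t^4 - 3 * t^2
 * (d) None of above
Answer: c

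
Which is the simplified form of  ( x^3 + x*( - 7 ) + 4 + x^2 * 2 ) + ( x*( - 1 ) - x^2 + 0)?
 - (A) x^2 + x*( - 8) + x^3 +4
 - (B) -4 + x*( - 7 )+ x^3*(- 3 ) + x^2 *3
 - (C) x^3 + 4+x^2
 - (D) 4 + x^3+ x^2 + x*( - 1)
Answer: A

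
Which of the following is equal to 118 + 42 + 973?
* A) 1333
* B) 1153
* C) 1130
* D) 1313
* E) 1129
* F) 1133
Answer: F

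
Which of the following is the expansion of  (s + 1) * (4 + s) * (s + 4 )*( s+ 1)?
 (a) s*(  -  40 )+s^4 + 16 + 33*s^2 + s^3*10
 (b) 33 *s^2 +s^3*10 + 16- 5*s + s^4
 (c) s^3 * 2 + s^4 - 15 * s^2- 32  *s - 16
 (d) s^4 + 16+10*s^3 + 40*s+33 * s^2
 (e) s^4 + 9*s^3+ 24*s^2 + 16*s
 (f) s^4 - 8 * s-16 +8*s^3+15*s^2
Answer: d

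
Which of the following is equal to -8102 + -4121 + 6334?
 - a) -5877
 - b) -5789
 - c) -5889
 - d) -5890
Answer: c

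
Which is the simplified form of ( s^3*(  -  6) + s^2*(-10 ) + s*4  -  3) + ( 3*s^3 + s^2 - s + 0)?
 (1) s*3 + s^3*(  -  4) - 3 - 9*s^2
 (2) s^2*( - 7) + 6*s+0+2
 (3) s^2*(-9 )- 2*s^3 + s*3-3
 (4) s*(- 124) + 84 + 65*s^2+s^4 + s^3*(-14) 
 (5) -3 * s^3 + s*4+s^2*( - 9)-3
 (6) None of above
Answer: 6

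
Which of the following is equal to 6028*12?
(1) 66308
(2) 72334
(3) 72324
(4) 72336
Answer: 4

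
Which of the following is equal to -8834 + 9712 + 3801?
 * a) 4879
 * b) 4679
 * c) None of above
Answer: b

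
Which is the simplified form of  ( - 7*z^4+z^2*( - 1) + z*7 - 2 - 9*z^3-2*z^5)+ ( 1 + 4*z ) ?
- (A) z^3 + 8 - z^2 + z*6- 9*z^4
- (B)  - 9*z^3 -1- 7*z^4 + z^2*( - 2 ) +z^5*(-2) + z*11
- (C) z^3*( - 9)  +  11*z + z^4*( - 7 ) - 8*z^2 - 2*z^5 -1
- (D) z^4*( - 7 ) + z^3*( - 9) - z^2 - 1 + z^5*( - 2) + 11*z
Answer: D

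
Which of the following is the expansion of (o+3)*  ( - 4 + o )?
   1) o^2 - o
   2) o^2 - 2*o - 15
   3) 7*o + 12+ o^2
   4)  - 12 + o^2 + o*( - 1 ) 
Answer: 4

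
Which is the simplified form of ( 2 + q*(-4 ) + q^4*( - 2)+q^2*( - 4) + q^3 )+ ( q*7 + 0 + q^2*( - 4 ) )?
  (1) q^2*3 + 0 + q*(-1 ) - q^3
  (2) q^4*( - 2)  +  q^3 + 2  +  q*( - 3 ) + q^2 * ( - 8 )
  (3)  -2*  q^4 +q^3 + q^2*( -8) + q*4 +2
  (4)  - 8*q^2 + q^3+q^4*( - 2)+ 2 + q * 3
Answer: 4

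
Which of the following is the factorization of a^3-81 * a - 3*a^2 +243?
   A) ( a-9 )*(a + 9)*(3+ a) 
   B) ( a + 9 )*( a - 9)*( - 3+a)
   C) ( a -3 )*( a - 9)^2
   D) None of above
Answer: B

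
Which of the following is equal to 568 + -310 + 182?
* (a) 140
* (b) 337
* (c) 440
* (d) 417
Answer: c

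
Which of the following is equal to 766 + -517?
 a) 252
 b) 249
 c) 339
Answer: b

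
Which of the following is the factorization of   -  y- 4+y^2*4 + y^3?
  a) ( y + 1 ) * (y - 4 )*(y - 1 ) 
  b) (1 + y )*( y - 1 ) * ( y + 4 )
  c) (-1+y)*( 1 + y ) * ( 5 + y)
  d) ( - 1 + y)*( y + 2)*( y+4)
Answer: b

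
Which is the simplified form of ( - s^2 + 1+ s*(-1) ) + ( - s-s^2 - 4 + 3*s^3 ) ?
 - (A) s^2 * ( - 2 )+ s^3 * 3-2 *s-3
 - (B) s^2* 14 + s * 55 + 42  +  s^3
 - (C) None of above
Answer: A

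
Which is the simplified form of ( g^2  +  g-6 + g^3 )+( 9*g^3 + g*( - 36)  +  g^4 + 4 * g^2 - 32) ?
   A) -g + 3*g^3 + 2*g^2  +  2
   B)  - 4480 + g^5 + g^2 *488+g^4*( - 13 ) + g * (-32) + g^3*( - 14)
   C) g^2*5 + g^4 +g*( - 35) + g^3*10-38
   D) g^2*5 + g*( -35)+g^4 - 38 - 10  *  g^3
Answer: C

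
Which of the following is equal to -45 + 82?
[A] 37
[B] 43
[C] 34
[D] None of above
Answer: A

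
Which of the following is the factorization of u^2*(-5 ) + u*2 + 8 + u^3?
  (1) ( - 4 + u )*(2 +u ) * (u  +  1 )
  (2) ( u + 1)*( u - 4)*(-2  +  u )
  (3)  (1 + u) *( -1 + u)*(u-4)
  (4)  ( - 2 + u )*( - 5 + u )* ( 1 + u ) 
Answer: 2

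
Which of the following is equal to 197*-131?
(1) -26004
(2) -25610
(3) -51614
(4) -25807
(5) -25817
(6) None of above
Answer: 4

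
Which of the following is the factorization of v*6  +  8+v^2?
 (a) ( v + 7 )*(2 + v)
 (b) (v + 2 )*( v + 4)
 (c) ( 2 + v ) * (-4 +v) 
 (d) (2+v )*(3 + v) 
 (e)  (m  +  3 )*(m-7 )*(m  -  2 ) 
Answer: b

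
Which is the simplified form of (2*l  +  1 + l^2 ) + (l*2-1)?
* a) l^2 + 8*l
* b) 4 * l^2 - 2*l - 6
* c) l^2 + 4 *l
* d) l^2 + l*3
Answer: c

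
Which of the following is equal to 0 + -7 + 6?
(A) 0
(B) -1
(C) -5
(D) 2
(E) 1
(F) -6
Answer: B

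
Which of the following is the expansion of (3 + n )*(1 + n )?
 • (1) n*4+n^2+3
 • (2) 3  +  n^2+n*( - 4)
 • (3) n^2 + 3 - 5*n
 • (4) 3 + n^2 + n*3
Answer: 1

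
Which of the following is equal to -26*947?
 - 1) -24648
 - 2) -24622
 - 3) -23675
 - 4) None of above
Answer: 2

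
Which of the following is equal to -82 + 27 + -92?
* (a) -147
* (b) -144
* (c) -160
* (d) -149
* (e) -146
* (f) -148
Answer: a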